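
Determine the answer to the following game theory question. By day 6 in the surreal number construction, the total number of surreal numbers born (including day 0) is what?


Day 0: {|} = 0 is born. Count = 1.
Day n: the number of surreal numbers born by day n is 2^(n+1) - 1.
By day 0: 2^1 - 1 = 1
By day 1: 2^2 - 1 = 3
By day 2: 2^3 - 1 = 7
By day 3: 2^4 - 1 = 15
By day 4: 2^5 - 1 = 31
By day 5: 2^6 - 1 = 63
By day 6: 2^7 - 1 = 127
By day 6: 127 surreal numbers.

127


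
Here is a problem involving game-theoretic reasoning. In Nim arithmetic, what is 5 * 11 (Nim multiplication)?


Nim multiplication is bilinear over XOR: (u XOR v) * w = (u*w) XOR (v*w).
So we split each operand into its bit components and XOR the pairwise Nim products.
5 = 1 + 4 (as XOR of powers of 2).
11 = 1 + 2 + 8 (as XOR of powers of 2).
Using the standard Nim-product table on single bits:
  2*2 = 3,   2*4 = 8,   2*8 = 12,
  4*4 = 6,   4*8 = 11,  8*8 = 13,
and  1*x = x (identity), k*l = l*k (commutative).
Pairwise Nim products:
  1 * 1 = 1
  1 * 2 = 2
  1 * 8 = 8
  4 * 1 = 4
  4 * 2 = 8
  4 * 8 = 11
XOR them: 1 XOR 2 XOR 8 XOR 4 XOR 8 XOR 11 = 12.
Result: 5 * 11 = 12 (in Nim).

12


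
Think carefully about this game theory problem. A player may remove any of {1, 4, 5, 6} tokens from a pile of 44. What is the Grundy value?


The subtraction set is S = {1, 4, 5, 6}.
G(k) = mex{ G(k - s) : s in S, s <= k }. We compute iteratively: G(0) = 0.
G(1) = mex({0}) = 1
G(2) = mex({1}) = 0
G(3) = mex({0}) = 1
G(4) = mex({0, 1}) = 2
G(5) = mex({0, 1, 2}) = 3
G(6) = mex({0, 1, 3}) = 2
G(7) = mex({0, 1, 2}) = 3
G(8) = mex({0, 1, 2, 3}) = 4
G(9) = mex({1, 2, 3, 4}) = 0
G(10) = mex({0, 2, 3}) = 1
G(11) = mex({1, 2, 3}) = 0
G(12) = mex({0, 2, 3, 4}) = 1
G(13) = mex({0, 1, 3, 4}) = 2
G(14) = mex({0, 1, 2, 4}) = 3
Observe that G(9)..G(14) = 0, 1, 0, 1, 2, 3 repeats G(0)..G(5) = 0, 1, 0, 1, 2, 3.
For k >= max(S) = 6, G(k) is determined by the previous 6 values G(k-6)..G(k-1); a window of 6 consecutive values has recurred shifted by 9, so by induction G(k + 9) = G(k) for all k >= 0: the sequence is periodic from the start with period 9.
One period: G(0..8) = 0, 1, 0, 1, 2, 3, 2, 3, 4.
44 mod 9 = 8, so G(44) = G(8) = 4.

4


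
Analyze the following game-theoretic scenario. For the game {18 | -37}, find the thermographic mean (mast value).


Game = {18 | -37}, a switch {a | b} with numbers a > b.
Its thermograph has left wall a - t and right wall b + t, which meet at t = (a - b)/2, where both equal (a + b)/2. So the mast (mean value) is at (a + b)/2.
Mean = (18 + (-37))/2 = -19/2 = -19/2

-19/2


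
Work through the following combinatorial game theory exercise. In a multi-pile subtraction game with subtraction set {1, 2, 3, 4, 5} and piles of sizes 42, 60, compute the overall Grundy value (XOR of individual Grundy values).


Subtraction set: {1, 2, 3, 4, 5}
For this subtraction set, G(n) = n mod 6 (period = max + 1 = 6).
Pile 1 (size 42): G(42) = 42 mod 6 = 0
Pile 2 (size 60): G(60) = 60 mod 6 = 0
Total Grundy value = XOR of all: 0 XOR 0 = 0

0


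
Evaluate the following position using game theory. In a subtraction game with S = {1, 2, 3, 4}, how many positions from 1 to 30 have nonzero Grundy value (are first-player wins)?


Subtraction set S = {1, 2, 3, 4}, so G(n) = n mod 5.
G(n) = 0 when n is a multiple of 5.
Multiples of 5 in [1, 30]: 6
N-positions (nonzero Grundy) = 30 - 6 = 24

24


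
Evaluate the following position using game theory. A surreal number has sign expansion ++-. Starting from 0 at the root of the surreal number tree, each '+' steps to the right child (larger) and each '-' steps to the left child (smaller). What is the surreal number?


Sign expansion: ++-
Rule: track bounds (lo, hi), initially (-inf, +inf). On '+', the current value becomes lo and we move to the simplest number in (value, hi): value + 1 if hi = +inf, otherwise the midpoint (value + hi)/2. On '-', the current value becomes hi and we move to value - 1 if lo = -inf, otherwise the midpoint (lo + value)/2.
Start at 0.
Step 1: sign = +, move right. Bounds: (0, +inf). Value = 1
Step 2: sign = +, move right. Bounds: (1, +inf). Value = 2
Step 3: sign = -, move left. Bounds: (1, 2). Value = 3/2
The surreal number with sign expansion ++- is 3/2.

3/2


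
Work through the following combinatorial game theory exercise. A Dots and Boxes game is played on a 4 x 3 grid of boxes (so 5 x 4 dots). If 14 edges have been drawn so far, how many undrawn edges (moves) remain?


Grid: 4 x 3 boxes, i.e. 5 rows and 4 columns of dots.
Horizontal edges: (rows + 1) * cols = 5 * 3 = 15
Vertical edges: rows * (cols + 1) = 4 * 4 = 16
Total edges: 15 + 16 = 31
Edges drawn: 14
Remaining: 31 - 14 = 17

17


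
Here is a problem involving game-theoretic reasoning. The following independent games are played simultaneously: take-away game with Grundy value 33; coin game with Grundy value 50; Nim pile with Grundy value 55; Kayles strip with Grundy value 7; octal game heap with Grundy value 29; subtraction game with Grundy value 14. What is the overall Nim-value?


By the Sprague-Grundy theorem, the Grundy value of a sum of games is the XOR of individual Grundy values.
take-away game: Grundy value = 33. Running XOR: 0 XOR 33 = 33
coin game: Grundy value = 50. Running XOR: 33 XOR 50 = 19
Nim pile: Grundy value = 55. Running XOR: 19 XOR 55 = 36
Kayles strip: Grundy value = 7. Running XOR: 36 XOR 7 = 35
octal game heap: Grundy value = 29. Running XOR: 35 XOR 29 = 62
subtraction game: Grundy value = 14. Running XOR: 62 XOR 14 = 48
The combined Grundy value is 48.

48


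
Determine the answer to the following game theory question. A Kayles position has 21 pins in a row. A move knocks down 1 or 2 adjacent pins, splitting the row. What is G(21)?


Kayles: a move removes 1 or 2 adjacent pins from a contiguous row.
Removing pins from a row of k leaves two independent rows (a, b) with a + b = k - 1 (one pin) or a + b = k - 2 (two pins); an end removal gives a = 0.
By Sprague-Grundy, G(k) = mex{ G(a) XOR G(b) } over all these splits. G(0) = 0.
G(1): splits (0,0):0^0=0 -> mex({0}) = 1
G(2): splits (0,1):0^1=1 (0,0):0^0=0 -> mex({0, 1}) = 2
G(3): splits (0,2):0^2=2 (1,1):1^1=0 (0,1):0^1=1 -> mex({0, 1, 2}) = 3
G(4): splits (0,3):0^3=3 (1,2):1^2=3 (0,2):0^2=2 (1,1):1^1=0 -> mex({0, 2, 3}) = 1
G(5): splits (0,4):0^1=1 (1,3):1^3=2 (2,2):2^2=0 (0,3):0^3=3 (1,2):1^2=3 -> mex({0, 1, 2, 3}) = 4
G(6) = mex({0, 1, 2, 4}) = 3
G(7) = mex({0, 1, 3, 4, 5}) = 2
G(8) = mex({0, 2, 3, 5, 6}) = 1
G(9) = mex({0, 1, 2, 3, 6, 7}) = 4
G(10) = mex({0, 1, 3, 4, 5, 7}) = 2
G(11) = mex({0, 1, 2, 3, 4, 5}) = 6
G(12) = mex({0, 1, 2, 3, 5, 6, 7}) = 4
G(13) = mex({0, 2, 3, 4, 6, 7}) = 1
G(14) = mex({0, 1, 4, 5, 6, 7}) = 2
G(15) = mex({0, 1, 2, 3, 4, 5, 6}) = 7
G(16) = mex({0, 2, 3, 5, 6, 7}) = 1
G(17) = mex({0, 1, 2, 3, 5, 6, 7}) = 4
G(18) = mex({0, 1, 2, 4, 5, 6}) = 3
G(19) = mex({0, 1, 3, 4, 5, 7}) = 2
G(20) = mex({0, 2, 3, 4, 5, 6, 7}) = 1
G(21) = mex({0, 1, 2, 3, 5, 6, 7}) = 4
Therefore G(21) = 4.

4


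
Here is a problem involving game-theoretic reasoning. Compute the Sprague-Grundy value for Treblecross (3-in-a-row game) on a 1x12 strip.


Treblecross: place X on empty cells; 3-in-a-row wins.
Playing within two cells of an existing X lets the opponent win at once, so sensible play treats the cells i-2..i+2 around each X as dead. The player left with no safe cell loses, so this is a normal-play take-away game on strips of safe cells.
Placing X at cell i (0-indexed) of a strip of k safe cells leaves independent strips of sizes max(0, i-2) and max(0, k-i-3). Hence G(k) = mex{ G(max(0,i-2)) XOR G(max(0,k-i-3)) : 0 <= i < k }, with G(0) = 0.
G(1): splits (0,0):0^0=0 -> mex({0}) = 1
G(2): splits (0,0):0^0=0 -> mex({0}) = 1
G(3): splits (0,0):0^0=0 -> mex({0}) = 1
G(4): splits (0,1):0^1=1 (0,0):0^0=0 -> mex({0, 1}) = 2
G(5): splits (0,2):0^1=1 (0,1):0^1=1 (0,0):0^0=0 -> mex({0, 1}) = 2
G(6) = mex({1}) = 0
G(7) = mex({0, 1, 2}) = 3
G(8) = mex({0, 1, 2}) = 3
G(9) = mex({0, 2}) = 1
G(10) = mex({0, 2, 3}) = 1
G(11) = mex({0, 3}) = 1
G(12) = mex({1, 3}) = 0
Therefore G(12) = 0.

0


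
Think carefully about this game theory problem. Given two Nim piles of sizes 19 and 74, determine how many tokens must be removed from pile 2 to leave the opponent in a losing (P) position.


Piles: 19 and 74
Current XOR: 19 XOR 74 = 89 (non-zero, so this is an N-position).
To make the XOR zero, we need to find a move that balances the piles.
For pile 2 (size 74): target = 74 XOR 89 = 19
We reduce pile 2 from 74 to 19.
Tokens removed: 74 - 19 = 55
Verification: 19 XOR 19 = 0

55


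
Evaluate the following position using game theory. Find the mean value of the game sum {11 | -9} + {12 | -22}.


G1 = {11 | -9}, G2 = {12 | -22}
Each is a switch {a | b} with numbers a > b; its mean value is (a + b)/2, and mean value is additive over game sums: m(G1 + G2) = m(G1) + m(G2).
Mean of G1 = (11 + (-9))/2 = 2/2 = 1
Mean of G2 = (12 + (-22))/2 = -10/2 = -5
Mean of G1 + G2 = 1 + -5 = -4

-4


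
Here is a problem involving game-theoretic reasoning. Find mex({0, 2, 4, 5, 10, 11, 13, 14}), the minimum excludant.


Set = {0, 2, 4, 5, 10, 11, 13, 14}
0 is in the set.
1 is NOT in the set. This is the mex.
mex = 1

1


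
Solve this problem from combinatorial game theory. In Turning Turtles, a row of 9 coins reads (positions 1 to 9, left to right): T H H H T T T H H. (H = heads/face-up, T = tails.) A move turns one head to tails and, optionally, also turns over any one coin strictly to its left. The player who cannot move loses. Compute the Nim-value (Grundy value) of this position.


Coins: T H H H T T T H H
Key fact: a single head at position k behaves exactly like a Nim heap of size k (turning it to T and optionally flipping a coin at j < k corresponds to moving the heap from k to j, or to 0), and heads combine as a disjunctive sum (two heads at the same place would cancel, matching j XOR j = 0). So the Nim-value is the XOR of the 1-indexed positions of the heads.
Face-up positions (1-indexed): [2, 3, 4, 8, 9]
XOR 0 with 2: 0 XOR 2 = 2
XOR 2 with 3: 2 XOR 3 = 1
XOR 1 with 4: 1 XOR 4 = 5
XOR 5 with 8: 5 XOR 8 = 13
XOR 13 with 9: 13 XOR 9 = 4
Nim-value = 4

4


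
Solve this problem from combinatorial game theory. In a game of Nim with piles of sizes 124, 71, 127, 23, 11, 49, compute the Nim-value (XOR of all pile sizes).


We need the XOR (exclusive or) of all pile sizes.
After XOR-ing pile 1 (size 124): 0 XOR 124 = 124
After XOR-ing pile 2 (size 71): 124 XOR 71 = 59
After XOR-ing pile 3 (size 127): 59 XOR 127 = 68
After XOR-ing pile 4 (size 23): 68 XOR 23 = 83
After XOR-ing pile 5 (size 11): 83 XOR 11 = 88
After XOR-ing pile 6 (size 49): 88 XOR 49 = 105
The Nim-value of this position is 105.

105


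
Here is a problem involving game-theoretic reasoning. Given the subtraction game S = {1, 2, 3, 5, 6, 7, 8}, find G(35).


The subtraction set is S = {1, 2, 3, 5, 6, 7, 8}.
G(k) = mex{ G(k - s) : s in S, s <= k }. We compute iteratively: G(0) = 0.
G(1) = mex({0}) = 1
G(2) = mex({0, 1}) = 2
G(3) = mex({0, 1, 2}) = 3
G(4) = mex({1, 2, 3}) = 0
G(5) = mex({0, 2, 3}) = 1
G(6) = mex({0, 1, 3}) = 2
G(7) = mex({0, 1, 2}) = 3
G(8) = mex({0, 1, 2, 3}) = 4
G(9) = mex({0, 1, 2, 3, 4}) = 5
G(10) = mex({0, 1, 2, 3, 4, 5}) = 6
G(11) = mex({0, 1, 2, 3, 4, 5, 6}) = 7
G(12) = mex({0, 1, 2, 3, 5, 6, 7}) = 4
G(13) = mex({1, 2, 3, 4, 6, 7}) = 0
G(14) = mex({0, 2, 3, 4, 5, 7}) = 1
G(15) = mex({0, 1, 3, 4, 5, 6}) = 2
G(16) = mex({0, 1, 2, 4, 5, 6, 7}) = 3
G(17) = mex({1, 2, 3, 4, 5, 6, 7}) = 0
G(18) = mex({0, 2, 3, 4, 6, 7}) = 1
G(19) = mex({0, 1, 3, 4, 7}) = 2
G(20) = mex({0, 1, 2, 4}) = 3
Observe that G(13)..G(20) = 0, 1, 2, 3, 0, 1, 2, 3 repeats G(0)..G(7) = 0, 1, 2, 3, 0, 1, 2, 3.
For k >= max(S) = 8, G(k) is determined by the previous 8 values G(k-8)..G(k-1); a window of 8 consecutive values has recurred shifted by 13, so by induction G(k + 13) = G(k) for all k >= 0: the sequence is periodic from the start with period 13.
One period: G(0..12) = 0, 1, 2, 3, 0, 1, 2, 3, 4, 5, 6, 7, 4.
35 mod 13 = 9, so G(35) = G(9) = 5.

5


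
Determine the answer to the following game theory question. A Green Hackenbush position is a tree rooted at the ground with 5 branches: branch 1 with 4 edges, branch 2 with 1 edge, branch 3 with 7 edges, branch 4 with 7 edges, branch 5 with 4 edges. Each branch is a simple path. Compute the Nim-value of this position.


The tree has 5 branches from the ground vertex.
In Green Hackenbush, the Nim-value of a simple path of length k is k.
Branch 1: length 4, Nim-value = 4
Branch 2: length 1, Nim-value = 1
Branch 3: length 7, Nim-value = 7
Branch 4: length 7, Nim-value = 7
Branch 5: length 4, Nim-value = 4
Total Nim-value = XOR of all branch values:
0 XOR 4 = 4
4 XOR 1 = 5
5 XOR 7 = 2
2 XOR 7 = 5
5 XOR 4 = 1
Nim-value of the tree = 1

1


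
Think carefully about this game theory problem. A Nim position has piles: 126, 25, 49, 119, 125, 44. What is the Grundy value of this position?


We need the XOR (exclusive or) of all pile sizes.
After XOR-ing pile 1 (size 126): 0 XOR 126 = 126
After XOR-ing pile 2 (size 25): 126 XOR 25 = 103
After XOR-ing pile 3 (size 49): 103 XOR 49 = 86
After XOR-ing pile 4 (size 119): 86 XOR 119 = 33
After XOR-ing pile 5 (size 125): 33 XOR 125 = 92
After XOR-ing pile 6 (size 44): 92 XOR 44 = 112
The Nim-value of this position is 112.

112


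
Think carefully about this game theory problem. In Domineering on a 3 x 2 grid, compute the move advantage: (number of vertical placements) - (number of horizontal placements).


Board is 3 x 2 (rows x cols).
Left (vertical) placements: (rows-1) * cols = 2 * 2 = 4
Right (horizontal) placements: rows * (cols-1) = 3 * 1 = 3
Advantage = Left - Right = 4 - 3 = 1

1


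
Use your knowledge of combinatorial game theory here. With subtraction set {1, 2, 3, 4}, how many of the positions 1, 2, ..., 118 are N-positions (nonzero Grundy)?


Subtraction set S = {1, 2, 3, 4}, so G(n) = n mod 5.
G(n) = 0 when n is a multiple of 5.
Multiples of 5 in [1, 118]: 23
N-positions (nonzero Grundy) = 118 - 23 = 95

95


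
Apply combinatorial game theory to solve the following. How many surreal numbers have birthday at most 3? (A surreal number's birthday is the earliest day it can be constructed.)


Day 0: {|} = 0 is born. Count = 1.
Day n: the number of surreal numbers born by day n is 2^(n+1) - 1.
By day 0: 2^1 - 1 = 1
By day 1: 2^2 - 1 = 3
By day 2: 2^3 - 1 = 7
By day 3: 2^4 - 1 = 15
By day 3: 15 surreal numbers.

15


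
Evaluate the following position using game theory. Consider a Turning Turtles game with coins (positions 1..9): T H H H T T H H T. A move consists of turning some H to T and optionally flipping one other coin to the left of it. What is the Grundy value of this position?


Coins: T H H H T T H H T
Key fact: a single head at position k behaves exactly like a Nim heap of size k (turning it to T and optionally flipping a coin at j < k corresponds to moving the heap from k to j, or to 0), and heads combine as a disjunctive sum (two heads at the same place would cancel, matching j XOR j = 0). So the Nim-value is the XOR of the 1-indexed positions of the heads.
Face-up positions (1-indexed): [2, 3, 4, 7, 8]
XOR 0 with 2: 0 XOR 2 = 2
XOR 2 with 3: 2 XOR 3 = 1
XOR 1 with 4: 1 XOR 4 = 5
XOR 5 with 7: 5 XOR 7 = 2
XOR 2 with 8: 2 XOR 8 = 10
Nim-value = 10

10


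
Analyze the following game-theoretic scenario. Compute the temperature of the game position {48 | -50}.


The game is {48 | -50}, a switch {a | b} with numbers a > b.
Cooling {a | b} by t gives {a - t | b + t}, which stops being hot when a - t = b + t, i.e. at t = (a - b)/2. So the temperature of a switch is (a - b)/2.
Temperature = (Left option - Right option) / 2
= (48 - (-50)) / 2
= 98 / 2
= 49

49


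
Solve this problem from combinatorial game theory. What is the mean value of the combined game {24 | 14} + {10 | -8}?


G1 = {24 | 14}, G2 = {10 | -8}
Each is a switch {a | b} with numbers a > b; its mean value is (a + b)/2, and mean value is additive over game sums: m(G1 + G2) = m(G1) + m(G2).
Mean of G1 = (24 + (14))/2 = 38/2 = 19
Mean of G2 = (10 + (-8))/2 = 2/2 = 1
Mean of G1 + G2 = 19 + 1 = 20

20


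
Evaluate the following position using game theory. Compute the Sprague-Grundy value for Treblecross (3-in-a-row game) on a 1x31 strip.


Treblecross: place X on empty cells; 3-in-a-row wins.
Playing within two cells of an existing X lets the opponent win at once, so sensible play treats the cells i-2..i+2 around each X as dead. The player left with no safe cell loses, so this is a normal-play take-away game on strips of safe cells.
Placing X at cell i (0-indexed) of a strip of k safe cells leaves independent strips of sizes max(0, i-2) and max(0, k-i-3). Hence G(k) = mex{ G(max(0,i-2)) XOR G(max(0,k-i-3)) : 0 <= i < k }, with G(0) = 0.
G(1): splits (0,0):0^0=0 -> mex({0}) = 1
G(2): splits (0,0):0^0=0 -> mex({0}) = 1
G(3): splits (0,0):0^0=0 -> mex({0}) = 1
G(4): splits (0,1):0^1=1 (0,0):0^0=0 -> mex({0, 1}) = 2
G(5): splits (0,2):0^1=1 (0,1):0^1=1 (0,0):0^0=0 -> mex({0, 1}) = 2
G(6) = mex({1}) = 0
G(7) = mex({0, 1, 2}) = 3
G(8) = mex({0, 1, 2}) = 3
G(9) = mex({0, 2}) = 1
G(10) = mex({0, 2, 3}) = 1
G(11) = mex({0, 3}) = 1
G(12) = mex({1, 3}) = 0
G(13) = mex({0, 1, 2, 3}) = 4
G(14) = mex({0, 1, 2}) = 3
G(15) = mex({0, 1, 2}) = 3
G(16) = mex({0, 1, 2, 4}) = 3
G(17) = mex({0, 1, 3, 4}) = 2
G(18) = mex({0, 1, 3, 4}) = 2
G(19) = mex({0, 1, 3, 5}) = 2
G(20) = mex({0, 1, 2, 3, 5}) = 4
G(21) = mex({0, 1, 2, 3, 5}) = 4
G(22) = mex({1, 2, 6}) = 0
G(23) = mex({0, 1, 2, 3, 4, 6}) = 5
G(24) = mex({0, 1, 2, 3, 4}) = 5
G(25) = mex({0, 1, 3, 4, 7}) = 2
G(26) = mex({0, 1, 3, 4, 5, 7}) = 2
G(27) = mex({0, 1, 3, 5}) = 2
G(28) = mex({0, 1, 2, 5}) = 3
G(29) = mex({0, 1, 2, 4, 5, 6}) = 3
G(30) = mex({1, 2, 4, 6}) = 0
G(31) = mex({0, 1, 2, 3, 4, 6}) = 5
Therefore G(31) = 5.

5


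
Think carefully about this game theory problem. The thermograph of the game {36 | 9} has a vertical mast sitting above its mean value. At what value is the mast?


Game = {36 | 9}, a switch {a | b} with numbers a > b.
Its thermograph has left wall a - t and right wall b + t, which meet at t = (a - b)/2, where both equal (a + b)/2. So the mast (mean value) is at (a + b)/2.
Mean = (36 + (9))/2 = 45/2 = 45/2

45/2


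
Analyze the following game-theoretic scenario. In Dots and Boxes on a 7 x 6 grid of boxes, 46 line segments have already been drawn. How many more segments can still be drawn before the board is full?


Grid: 7 x 6 boxes, i.e. 8 rows and 7 columns of dots.
Horizontal edges: (rows + 1) * cols = 8 * 6 = 48
Vertical edges: rows * (cols + 1) = 7 * 7 = 49
Total edges: 48 + 49 = 97
Edges drawn: 46
Remaining: 97 - 46 = 51

51


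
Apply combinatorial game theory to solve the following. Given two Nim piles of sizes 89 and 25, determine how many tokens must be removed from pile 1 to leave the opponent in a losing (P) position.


Piles: 89 and 25
Current XOR: 89 XOR 25 = 64 (non-zero, so this is an N-position).
To make the XOR zero, we need to find a move that balances the piles.
For pile 1 (size 89): target = 89 XOR 64 = 25
We reduce pile 1 from 89 to 25.
Tokens removed: 89 - 25 = 64
Verification: 25 XOR 25 = 0

64


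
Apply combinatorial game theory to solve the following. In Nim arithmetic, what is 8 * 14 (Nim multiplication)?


Nim multiplication is bilinear over XOR: (u XOR v) * w = (u*w) XOR (v*w).
So we split each operand into its bit components and XOR the pairwise Nim products.
8 = 8 (as XOR of powers of 2).
14 = 2 + 4 + 8 (as XOR of powers of 2).
Using the standard Nim-product table on single bits:
  2*2 = 3,   2*4 = 8,   2*8 = 12,
  4*4 = 6,   4*8 = 11,  8*8 = 13,
and  1*x = x (identity), k*l = l*k (commutative).
Pairwise Nim products:
  8 * 2 = 12
  8 * 4 = 11
  8 * 8 = 13
XOR them: 12 XOR 11 XOR 13 = 10.
Result: 8 * 14 = 10 (in Nim).

10


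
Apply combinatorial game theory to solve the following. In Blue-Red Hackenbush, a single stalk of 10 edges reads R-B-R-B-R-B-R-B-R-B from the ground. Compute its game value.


Edges (from ground): R-B-R-B-R-B-R-B-R-B
By Berlekamp's sign-expansion rule, a Blue-Red Hackenbush stalk has the value of the surreal number whose sign sequence is the edge sequence with B -> + and R -> -.
Sign sequence: -+-+-+-+-+
Trace the sign expansion in the surreal number tree, starting from 0:
Edge 1: R (sign -) -> bounds (-inf, 0), value = -1
Edge 2: B (sign +) -> bounds (-1, 0), value = -1/2
Edge 3: R (sign -) -> bounds (-1, -1/2), value = -3/4
Edge 4: B (sign +) -> bounds (-3/4, -1/2), value = -5/8
Edge 5: R (sign -) -> bounds (-3/4, -5/8), value = -11/16
Edge 6: B (sign +) -> bounds (-11/16, -5/8), value = -21/32
Edge 7: R (sign -) -> bounds (-11/16, -21/32), value = -43/64
Edge 8: B (sign +) -> bounds (-43/64, -21/32), value = -85/128
Edge 9: R (sign -) -> bounds (-43/64, -85/128), value = -171/256
Edge 10: B (sign +) -> bounds (-171/256, -85/128), value = -341/512
Game value = -341/512

-341/512


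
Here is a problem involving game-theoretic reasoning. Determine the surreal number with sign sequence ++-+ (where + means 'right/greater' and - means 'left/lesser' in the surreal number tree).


Sign expansion: ++-+
Rule: track bounds (lo, hi), initially (-inf, +inf). On '+', the current value becomes lo and we move to the simplest number in (value, hi): value + 1 if hi = +inf, otherwise the midpoint (value + hi)/2. On '-', the current value becomes hi and we move to value - 1 if lo = -inf, otherwise the midpoint (lo + value)/2.
Start at 0.
Step 1: sign = +, move right. Bounds: (0, +inf). Value = 1
Step 2: sign = +, move right. Bounds: (1, +inf). Value = 2
Step 3: sign = -, move left. Bounds: (1, 2). Value = 3/2
Step 4: sign = +, move right. Bounds: (3/2, 2). Value = 7/4
The surreal number with sign expansion ++-+ is 7/4.

7/4


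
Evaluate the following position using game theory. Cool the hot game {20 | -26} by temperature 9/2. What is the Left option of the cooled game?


Original game: {20 | -26} (a switch {a | b} with a > b).
Cooling by t (for t below the temperature (a - b)/2 = 23) taxes each move by t: {a | b} cooled by t is {a - t | b + t}.
Cooling amount: t = 9/2
Cooled Left option: 20 - 9/2 = 31/2
Cooled Right option: -26 + 9/2 = -43/2
Cooled game: {31/2 | -43/2}
Left option = 31/2

31/2


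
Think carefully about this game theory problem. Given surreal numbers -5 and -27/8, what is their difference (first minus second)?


x = -5, y = -27/8
Converting to common denominator: 8
x = -40/8, y = -27/8
x - y = -5 - -27/8 = -13/8

-13/8


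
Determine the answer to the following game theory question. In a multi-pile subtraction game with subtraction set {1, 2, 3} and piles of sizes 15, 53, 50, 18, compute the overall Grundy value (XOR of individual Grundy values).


Subtraction set: {1, 2, 3}
For this subtraction set, G(n) = n mod 4 (period = max + 1 = 4).
Pile 1 (size 15): G(15) = 15 mod 4 = 3
Pile 2 (size 53): G(53) = 53 mod 4 = 1
Pile 3 (size 50): G(50) = 50 mod 4 = 2
Pile 4 (size 18): G(18) = 18 mod 4 = 2
Total Grundy value = XOR of all: 3 XOR 1 XOR 2 XOR 2 = 2

2


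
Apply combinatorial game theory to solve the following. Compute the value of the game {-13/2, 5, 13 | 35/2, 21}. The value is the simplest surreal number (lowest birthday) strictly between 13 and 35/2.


Left options: {-13/2, 5, 13}, max = 13
Right options: {35/2, 21}, min = 35/2
All options are numbers and max(Left) < min(Right), so by the simplicity theorem the value is the simplest (earliest-born) number strictly between 13 and 35/2.
Integers 14 through 17 all lie strictly between 13 and 35/2.
Among integers, the simplest (lowest birthday = smallest |n|; 0 is born on day 0, +-n on day n) is 14.
No non-integer in the interval can be simpler: if x is a non-integer in the interval, then floor(x) or ceil(x) also lies in the interval (the interval contains an integer), and both are proper prefixes of x's sign expansion, i.e. born earlier. So the game value is 14.
Game value = 14

14


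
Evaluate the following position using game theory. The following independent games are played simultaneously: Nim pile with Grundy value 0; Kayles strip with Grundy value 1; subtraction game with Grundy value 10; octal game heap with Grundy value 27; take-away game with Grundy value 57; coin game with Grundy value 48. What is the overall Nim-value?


By the Sprague-Grundy theorem, the Grundy value of a sum of games is the XOR of individual Grundy values.
Nim pile: Grundy value = 0. Running XOR: 0 XOR 0 = 0
Kayles strip: Grundy value = 1. Running XOR: 0 XOR 1 = 1
subtraction game: Grundy value = 10. Running XOR: 1 XOR 10 = 11
octal game heap: Grundy value = 27. Running XOR: 11 XOR 27 = 16
take-away game: Grundy value = 57. Running XOR: 16 XOR 57 = 41
coin game: Grundy value = 48. Running XOR: 41 XOR 48 = 25
The combined Grundy value is 25.

25


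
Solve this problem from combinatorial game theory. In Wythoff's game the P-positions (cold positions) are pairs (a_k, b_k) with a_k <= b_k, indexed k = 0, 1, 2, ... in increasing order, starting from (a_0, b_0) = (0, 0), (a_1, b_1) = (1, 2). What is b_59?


By Wythoff's theorem, a_k = floor(k * phi) and b_k = floor(k * phi^2) = a_k + k, where phi = (1 + sqrt(5))/2 is the golden ratio.
phi = (1 + sqrt(5))/2 = 1.618034
phi^2 = phi + 1 = 2.618034
k = 59
k * phi^2 = 59 * 2.618034 = 154.464005
b_59 = floor(k * phi^2) = 154 (check: a_59 + k = 95 + 59 = 154)

154


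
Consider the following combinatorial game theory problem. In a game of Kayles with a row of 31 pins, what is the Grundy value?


Kayles: a move removes 1 or 2 adjacent pins from a contiguous row.
Removing pins from a row of k leaves two independent rows (a, b) with a + b = k - 1 (one pin) or a + b = k - 2 (two pins); an end removal gives a = 0.
By Sprague-Grundy, G(k) = mex{ G(a) XOR G(b) } over all these splits. G(0) = 0.
G(1): splits (0,0):0^0=0 -> mex({0}) = 1
G(2): splits (0,1):0^1=1 (0,0):0^0=0 -> mex({0, 1}) = 2
G(3): splits (0,2):0^2=2 (1,1):1^1=0 (0,1):0^1=1 -> mex({0, 1, 2}) = 3
G(4): splits (0,3):0^3=3 (1,2):1^2=3 (0,2):0^2=2 (1,1):1^1=0 -> mex({0, 2, 3}) = 1
G(5): splits (0,4):0^1=1 (1,3):1^3=2 (2,2):2^2=0 (0,3):0^3=3 (1,2):1^2=3 -> mex({0, 1, 2, 3}) = 4
G(6) = mex({0, 1, 2, 4}) = 3
G(7) = mex({0, 1, 3, 4, 5}) = 2
G(8) = mex({0, 2, 3, 5, 6}) = 1
G(9) = mex({0, 1, 2, 3, 6, 7}) = 4
G(10) = mex({0, 1, 3, 4, 5, 7}) = 2
G(11) = mex({0, 1, 2, 3, 4, 5}) = 6
G(12) = mex({0, 1, 2, 3, 5, 6, 7}) = 4
G(13) = mex({0, 2, 3, 4, 6, 7}) = 1
G(14) = mex({0, 1, 4, 5, 6, 7}) = 2
G(15) = mex({0, 1, 2, 3, 4, 5, 6}) = 7
G(16) = mex({0, 2, 3, 5, 6, 7}) = 1
G(17) = mex({0, 1, 2, 3, 5, 6, 7}) = 4
G(18) = mex({0, 1, 2, 4, 5, 6}) = 3
G(19) = mex({0, 1, 3, 4, 5, 7}) = 2
G(20) = mex({0, 2, 3, 4, 5, 6, 7}) = 1
G(21) = mex({0, 1, 2, 3, 5, 6, 7}) = 4
G(22) = mex({0, 1, 2, 3, 4, 5, 7}) = 6
G(23) = mex({0, 1, 2, 3, 4, 5, 6}) = 7
G(24) = mex({0, 1, 2, 3, 5, 6, 7}) = 4
G(25) = mex({0, 2, 3, 4, 6, 7}) = 1
G(26) = mex({0, 1, 3, 4, 5, 6, 7}) = 2
G(27) = mex({0, 1, 2, 3, 4, 5, 6, 7}) = 8
G(28) = mex({0, 1, 2, 3, 4, 6, 7, 8}) = 5
G(29) = mex({0, 1, 2, 3, 5, 6, 7, 8, 9}) = 4
G(30) = mex({0, 1, 2, 3, 4, 5, 6, 9, 10}) = 7
G(31) = mex({0, 1, 3, 4, 5, 7, 10, 11}) = 2
Therefore G(31) = 2.

2


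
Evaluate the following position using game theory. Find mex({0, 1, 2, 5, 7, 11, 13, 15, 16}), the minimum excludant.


Set = {0, 1, 2, 5, 7, 11, 13, 15, 16}
0 is in the set.
1 is in the set.
2 is in the set.
3 is NOT in the set. This is the mex.
mex = 3

3


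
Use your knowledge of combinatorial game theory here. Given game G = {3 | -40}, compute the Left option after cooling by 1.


Original game: {3 | -40} (a switch {a | b} with a > b).
Cooling by t (for t below the temperature (a - b)/2 = 43/2) taxes each move by t: {a | b} cooled by t is {a - t | b + t}.
Cooling amount: t = 1
Cooled Left option: 3 - 1 = 2
Cooled Right option: -40 + 1 = -39
Cooled game: {2 | -39}
Left option = 2

2


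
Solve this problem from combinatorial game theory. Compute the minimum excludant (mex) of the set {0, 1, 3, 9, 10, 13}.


Set = {0, 1, 3, 9, 10, 13}
0 is in the set.
1 is in the set.
2 is NOT in the set. This is the mex.
mex = 2

2


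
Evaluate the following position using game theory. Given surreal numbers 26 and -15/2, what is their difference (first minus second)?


x = 26, y = -15/2
Converting to common denominator: 2
x = 52/2, y = -15/2
x - y = 26 - -15/2 = 67/2

67/2


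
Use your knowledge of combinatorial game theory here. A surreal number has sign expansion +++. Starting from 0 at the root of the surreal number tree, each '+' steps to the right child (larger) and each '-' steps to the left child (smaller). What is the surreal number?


Sign expansion: +++
Rule: track bounds (lo, hi), initially (-inf, +inf). On '+', the current value becomes lo and we move to the simplest number in (value, hi): value + 1 if hi = +inf, otherwise the midpoint (value + hi)/2. On '-', the current value becomes hi and we move to value - 1 if lo = -inf, otherwise the midpoint (lo + value)/2.
Start at 0.
Step 1: sign = +, move right. Bounds: (0, +inf). Value = 1
Step 2: sign = +, move right. Bounds: (1, +inf). Value = 2
Step 3: sign = +, move right. Bounds: (2, +inf). Value = 3
The surreal number with sign expansion +++ is 3.

3


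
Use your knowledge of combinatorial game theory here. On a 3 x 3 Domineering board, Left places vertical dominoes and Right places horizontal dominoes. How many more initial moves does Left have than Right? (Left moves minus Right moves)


Board is 3 x 3 (rows x cols).
Left (vertical) placements: (rows-1) * cols = 2 * 3 = 6
Right (horizontal) placements: rows * (cols-1) = 3 * 2 = 6
Advantage = Left - Right = 6 - 6 = 0

0


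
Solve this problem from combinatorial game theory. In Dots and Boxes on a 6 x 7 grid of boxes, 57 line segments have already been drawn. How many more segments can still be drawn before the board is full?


Grid: 6 x 7 boxes, i.e. 7 rows and 8 columns of dots.
Horizontal edges: (rows + 1) * cols = 7 * 7 = 49
Vertical edges: rows * (cols + 1) = 6 * 8 = 48
Total edges: 49 + 48 = 97
Edges drawn: 57
Remaining: 97 - 57 = 40

40


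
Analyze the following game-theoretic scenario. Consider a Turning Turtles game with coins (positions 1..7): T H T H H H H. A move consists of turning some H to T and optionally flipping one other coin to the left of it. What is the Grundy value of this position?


Coins: T H T H H H H
Key fact: a single head at position k behaves exactly like a Nim heap of size k (turning it to T and optionally flipping a coin at j < k corresponds to moving the heap from k to j, or to 0), and heads combine as a disjunctive sum (two heads at the same place would cancel, matching j XOR j = 0). So the Nim-value is the XOR of the 1-indexed positions of the heads.
Face-up positions (1-indexed): [2, 4, 5, 6, 7]
XOR 0 with 2: 0 XOR 2 = 2
XOR 2 with 4: 2 XOR 4 = 6
XOR 6 with 5: 6 XOR 5 = 3
XOR 3 with 6: 3 XOR 6 = 5
XOR 5 with 7: 5 XOR 7 = 2
Nim-value = 2

2


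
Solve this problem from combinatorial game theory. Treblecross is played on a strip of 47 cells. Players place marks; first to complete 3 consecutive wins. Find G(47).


Treblecross: place X on empty cells; 3-in-a-row wins.
Playing within two cells of an existing X lets the opponent win at once, so sensible play treats the cells i-2..i+2 around each X as dead. The player left with no safe cell loses, so this is a normal-play take-away game on strips of safe cells.
Placing X at cell i (0-indexed) of a strip of k safe cells leaves independent strips of sizes max(0, i-2) and max(0, k-i-3). Hence G(k) = mex{ G(max(0,i-2)) XOR G(max(0,k-i-3)) : 0 <= i < k }, with G(0) = 0.
G(1): splits (0,0):0^0=0 -> mex({0}) = 1
G(2): splits (0,0):0^0=0 -> mex({0}) = 1
G(3): splits (0,0):0^0=0 -> mex({0}) = 1
G(4): splits (0,1):0^1=1 (0,0):0^0=0 -> mex({0, 1}) = 2
G(5): splits (0,2):0^1=1 (0,1):0^1=1 (0,0):0^0=0 -> mex({0, 1}) = 2
G(6) = mex({1}) = 0
G(7) = mex({0, 1, 2}) = 3
G(8) = mex({0, 1, 2}) = 3
G(9) = mex({0, 2}) = 1
G(10) = mex({0, 2, 3}) = 1
G(11) = mex({0, 3}) = 1
G(12) = mex({1, 3}) = 0
G(13) = mex({0, 1, 2, 3}) = 4
G(14) = mex({0, 1, 2}) = 3
G(15) = mex({0, 1, 2}) = 3
G(16) = mex({0, 1, 2, 4}) = 3
G(17) = mex({0, 1, 3, 4}) = 2
G(18) = mex({0, 1, 3, 4}) = 2
G(19) = mex({0, 1, 3, 5}) = 2
G(20) = mex({0, 1, 2, 3, 5}) = 4
G(21) = mex({0, 1, 2, 3, 5}) = 4
G(22) = mex({1, 2, 6}) = 0
G(23) = mex({0, 1, 2, 3, 4, 6}) = 5
G(24) = mex({0, 1, 2, 3, 4}) = 5
G(25) = mex({0, 1, 3, 4, 7}) = 2
G(26) = mex({0, 1, 3, 4, 5, 7}) = 2
G(27) = mex({0, 1, 3, 5}) = 2
G(28) = mex({0, 1, 2, 5}) = 3
G(29) = mex({0, 1, 2, 4, 5, 6}) = 3
G(30) = mex({1, 2, 4, 6}) = 0
G(31) = mex({0, 1, 2, 3, 4, 6}) = 5
G(32) = mex({1, 2, 3, 4, 7}) = 0
G(33) = mex({0, 3, 7}) = 1
G(34) = mex({0, 2, 3, 5, 7}) = 1
G(35) = mex({0, 2, 3, 5, 6}) = 1
G(36) = mex({0, 1, 2, 5, 6}) = 3
G(37) = mex({0, 1, 2, 4, 5, 6}) = 3
G(38) = mex({0, 1, 2, 4}) = 3
G(39) = mex({0, 1, 2, 3, 4, 7}) = 5
G(40) = mex({0, 1, 2, 3, 4, 5, 7}) = 6
G(41) = mex({0, 1, 2, 3, 5, 7}) = 4
G(42) = mex({0, 1, 2, 3, 5, 6, 7}) = 4
G(43) = mex({0, 2, 3, 5, 6}) = 1
G(44) = mex({1, 2, 3, 4, 5, 6}) = 0
G(45) = mex({0, 1, 2, 3, 4, 6, 7}) = 5
G(46) = mex({0, 1, 2, 3, 4, 7}) = 5
G(47) = mex({0, 1, 2, 3, 4, 5, 7}) = 6
Therefore G(47) = 6.

6


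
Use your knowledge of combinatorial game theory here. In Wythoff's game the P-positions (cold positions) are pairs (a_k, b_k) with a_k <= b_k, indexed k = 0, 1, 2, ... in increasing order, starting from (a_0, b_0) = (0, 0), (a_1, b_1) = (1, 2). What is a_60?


By Wythoff's theorem, a_k = floor(k * phi) and b_k = floor(k * phi^2) = a_k + k, where phi = (1 + sqrt(5))/2 is the golden ratio.
phi = (1 + sqrt(5))/2 = 1.618034
k = 60
k * phi = 60 * 1.618034 = 97.082039
a_60 = floor(k * phi) = 97

97


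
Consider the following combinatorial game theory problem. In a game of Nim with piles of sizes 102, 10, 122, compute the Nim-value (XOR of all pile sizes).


We need the XOR (exclusive or) of all pile sizes.
After XOR-ing pile 1 (size 102): 0 XOR 102 = 102
After XOR-ing pile 2 (size 10): 102 XOR 10 = 108
After XOR-ing pile 3 (size 122): 108 XOR 122 = 22
The Nim-value of this position is 22.

22


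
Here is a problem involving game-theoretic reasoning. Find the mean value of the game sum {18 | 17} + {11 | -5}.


G1 = {18 | 17}, G2 = {11 | -5}
Each is a switch {a | b} with numbers a > b; its mean value is (a + b)/2, and mean value is additive over game sums: m(G1 + G2) = m(G1) + m(G2).
Mean of G1 = (18 + (17))/2 = 35/2 = 35/2
Mean of G2 = (11 + (-5))/2 = 6/2 = 3
Mean of G1 + G2 = 35/2 + 3 = 41/2

41/2


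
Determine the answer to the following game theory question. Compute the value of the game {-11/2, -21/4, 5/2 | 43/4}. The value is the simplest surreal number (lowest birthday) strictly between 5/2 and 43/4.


Left options: {-11/2, -21/4, 5/2}, max = 5/2
Right options: {43/4}, min = 43/4
All options are numbers and max(Left) < min(Right), so by the simplicity theorem the value is the simplest (earliest-born) number strictly between 5/2 and 43/4.
Integers 3 through 10 all lie strictly between 5/2 and 43/4.
Among integers, the simplest (lowest birthday = smallest |n|; 0 is born on day 0, +-n on day n) is 3.
No non-integer in the interval can be simpler: if x is a non-integer in the interval, then floor(x) or ceil(x) also lies in the interval (the interval contains an integer), and both are proper prefixes of x's sign expansion, i.e. born earlier. So the game value is 3.
Game value = 3

3


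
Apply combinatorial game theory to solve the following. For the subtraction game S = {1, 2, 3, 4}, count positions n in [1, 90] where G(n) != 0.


Subtraction set S = {1, 2, 3, 4}, so G(n) = n mod 5.
G(n) = 0 when n is a multiple of 5.
Multiples of 5 in [1, 90]: 18
N-positions (nonzero Grundy) = 90 - 18 = 72

72


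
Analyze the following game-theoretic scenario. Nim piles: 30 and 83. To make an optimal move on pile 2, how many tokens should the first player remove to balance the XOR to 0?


Piles: 30 and 83
Current XOR: 30 XOR 83 = 77 (non-zero, so this is an N-position).
To make the XOR zero, we need to find a move that balances the piles.
For pile 2 (size 83): target = 83 XOR 77 = 30
We reduce pile 2 from 83 to 30.
Tokens removed: 83 - 30 = 53
Verification: 30 XOR 30 = 0

53


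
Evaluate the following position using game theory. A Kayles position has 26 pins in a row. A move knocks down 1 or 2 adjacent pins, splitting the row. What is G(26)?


Kayles: a move removes 1 or 2 adjacent pins from a contiguous row.
Removing pins from a row of k leaves two independent rows (a, b) with a + b = k - 1 (one pin) or a + b = k - 2 (two pins); an end removal gives a = 0.
By Sprague-Grundy, G(k) = mex{ G(a) XOR G(b) } over all these splits. G(0) = 0.
G(1): splits (0,0):0^0=0 -> mex({0}) = 1
G(2): splits (0,1):0^1=1 (0,0):0^0=0 -> mex({0, 1}) = 2
G(3): splits (0,2):0^2=2 (1,1):1^1=0 (0,1):0^1=1 -> mex({0, 1, 2}) = 3
G(4): splits (0,3):0^3=3 (1,2):1^2=3 (0,2):0^2=2 (1,1):1^1=0 -> mex({0, 2, 3}) = 1
G(5): splits (0,4):0^1=1 (1,3):1^3=2 (2,2):2^2=0 (0,3):0^3=3 (1,2):1^2=3 -> mex({0, 1, 2, 3}) = 4
G(6) = mex({0, 1, 2, 4}) = 3
G(7) = mex({0, 1, 3, 4, 5}) = 2
G(8) = mex({0, 2, 3, 5, 6}) = 1
G(9) = mex({0, 1, 2, 3, 6, 7}) = 4
G(10) = mex({0, 1, 3, 4, 5, 7}) = 2
G(11) = mex({0, 1, 2, 3, 4, 5}) = 6
G(12) = mex({0, 1, 2, 3, 5, 6, 7}) = 4
G(13) = mex({0, 2, 3, 4, 6, 7}) = 1
G(14) = mex({0, 1, 4, 5, 6, 7}) = 2
G(15) = mex({0, 1, 2, 3, 4, 5, 6}) = 7
G(16) = mex({0, 2, 3, 5, 6, 7}) = 1
G(17) = mex({0, 1, 2, 3, 5, 6, 7}) = 4
G(18) = mex({0, 1, 2, 4, 5, 6}) = 3
G(19) = mex({0, 1, 3, 4, 5, 7}) = 2
G(20) = mex({0, 2, 3, 4, 5, 6, 7}) = 1
G(21) = mex({0, 1, 2, 3, 5, 6, 7}) = 4
G(22) = mex({0, 1, 2, 3, 4, 5, 7}) = 6
G(23) = mex({0, 1, 2, 3, 4, 5, 6}) = 7
G(24) = mex({0, 1, 2, 3, 5, 6, 7}) = 4
G(25) = mex({0, 2, 3, 4, 6, 7}) = 1
G(26) = mex({0, 1, 3, 4, 5, 6, 7}) = 2
Therefore G(26) = 2.

2


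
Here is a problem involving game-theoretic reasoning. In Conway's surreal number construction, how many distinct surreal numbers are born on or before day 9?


Day 0: {|} = 0 is born. Count = 1.
Day n: the number of surreal numbers born by day n is 2^(n+1) - 1.
By day 0: 2^1 - 1 = 1
By day 1: 2^2 - 1 = 3
By day 2: 2^3 - 1 = 7
By day 3: 2^4 - 1 = 15
By day 4: 2^5 - 1 = 31
By day 5: 2^6 - 1 = 63
By day 6: 2^7 - 1 = 127
By day 7: 2^8 - 1 = 255
By day 8: 2^9 - 1 = 511
By day 9: 2^10 - 1 = 1023
By day 9: 1023 surreal numbers.

1023


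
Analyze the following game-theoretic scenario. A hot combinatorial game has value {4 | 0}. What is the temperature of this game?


The game is {4 | 0}, a switch {a | b} with numbers a > b.
Cooling {a | b} by t gives {a - t | b + t}, which stops being hot when a - t = b + t, i.e. at t = (a - b)/2. So the temperature of a switch is (a - b)/2.
Temperature = (Left option - Right option) / 2
= (4 - (0)) / 2
= 4 / 2
= 2

2


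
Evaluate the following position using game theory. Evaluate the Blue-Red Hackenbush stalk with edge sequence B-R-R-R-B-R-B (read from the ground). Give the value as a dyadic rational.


Edges (from ground): B-R-R-R-B-R-B
By Berlekamp's sign-expansion rule, a Blue-Red Hackenbush stalk has the value of the surreal number whose sign sequence is the edge sequence with B -> + and R -> -.
Sign sequence: +---+-+
Trace the sign expansion in the surreal number tree, starting from 0:
Edge 1: B (sign +) -> bounds (0, +inf), value = 1
Edge 2: R (sign -) -> bounds (0, 1), value = 1/2
Edge 3: R (sign -) -> bounds (0, 1/2), value = 1/4
Edge 4: R (sign -) -> bounds (0, 1/4), value = 1/8
Edge 5: B (sign +) -> bounds (1/8, 1/4), value = 3/16
Edge 6: R (sign -) -> bounds (1/8, 3/16), value = 5/32
Edge 7: B (sign +) -> bounds (5/32, 3/16), value = 11/64
Game value = 11/64

11/64


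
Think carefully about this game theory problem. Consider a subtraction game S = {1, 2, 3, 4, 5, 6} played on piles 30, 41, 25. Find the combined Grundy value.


Subtraction set: {1, 2, 3, 4, 5, 6}
For this subtraction set, G(n) = n mod 7 (period = max + 1 = 7).
Pile 1 (size 30): G(30) = 30 mod 7 = 2
Pile 2 (size 41): G(41) = 41 mod 7 = 6
Pile 3 (size 25): G(25) = 25 mod 7 = 4
Total Grundy value = XOR of all: 2 XOR 6 XOR 4 = 0

0


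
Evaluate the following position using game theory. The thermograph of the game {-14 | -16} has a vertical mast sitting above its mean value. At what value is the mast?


Game = {-14 | -16}, a switch {a | b} with numbers a > b.
Its thermograph has left wall a - t and right wall b + t, which meet at t = (a - b)/2, where both equal (a + b)/2. So the mast (mean value) is at (a + b)/2.
Mean = (-14 + (-16))/2 = -30/2 = -15

-15
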